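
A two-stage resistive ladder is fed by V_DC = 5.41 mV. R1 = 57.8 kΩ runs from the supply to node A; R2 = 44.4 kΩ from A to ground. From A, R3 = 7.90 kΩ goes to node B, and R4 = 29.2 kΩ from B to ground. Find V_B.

V_B ≈ 1.10 mV

Node A sees R2 in parallel with the series input of stage 2, R3 + R4 = 37.10 kΩ.
Effective lower resistance at A: R2 ‖ 37.10 = 20.21 kΩ.
V_A = 5.41 × 20.21/(57.8 + 20.21) = 1.402 mV.
Then the unloaded second divider: V_B = V_A × R4/(R3+R4) = 1.402 × 0.7871 = 1.103 mV.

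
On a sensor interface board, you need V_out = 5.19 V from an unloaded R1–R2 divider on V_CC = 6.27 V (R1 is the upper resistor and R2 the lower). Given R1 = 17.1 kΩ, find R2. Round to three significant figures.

R2 ≈ 82.2 kΩ

V_out/V_CC = R2/(R1+R2) = 0.8278.
Rearranging, R2 = R1·k/(1−k) = 17.1 × 4.806 = 82.18 kΩ.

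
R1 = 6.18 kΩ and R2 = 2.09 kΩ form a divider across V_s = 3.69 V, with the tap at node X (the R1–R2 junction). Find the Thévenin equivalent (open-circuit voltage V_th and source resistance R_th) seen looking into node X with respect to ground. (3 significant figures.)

Open-circuit (no load on X): V_th = V_s · R2/(R1 + R2) = 3.69 × 2.09/(6.180 + 2.09) = 0.9325 V.
Looking into X with the source shorted: R_th = R1·R2/(R1+R2) = 6.180 × 2.09/8.270 = 1.562 kΩ.

V_th ≈ 0.933 V, R_th ≈ 1.56 kΩ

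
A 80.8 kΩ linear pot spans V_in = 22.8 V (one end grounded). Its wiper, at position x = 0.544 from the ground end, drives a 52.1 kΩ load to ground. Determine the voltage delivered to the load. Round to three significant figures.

The pot divides into 36.84 kΩ above the wiper and 43.96 kΩ below.
Lower segment in parallel with the load: 43.96 ‖ 52.1 = 23.84 kΩ.
V_out = 22.8 × 23.84/(36.84 + 23.84) = 8.957 V.

V_out ≈ 8.96 V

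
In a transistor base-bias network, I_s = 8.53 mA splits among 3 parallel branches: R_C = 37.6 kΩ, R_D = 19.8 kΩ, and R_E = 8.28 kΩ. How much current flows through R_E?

ΣG = 1/37.6 + 1/19.8 + 1/8.28 = 0.1979.
By the current-divider rule, I = I_s · G_k/ΣG = 8.53 × 0.6104 = 5.206 mA.

I ≈ 5.21 mA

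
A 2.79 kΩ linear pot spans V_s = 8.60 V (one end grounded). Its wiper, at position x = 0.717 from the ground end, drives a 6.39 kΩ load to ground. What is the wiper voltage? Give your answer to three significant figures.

V_out ≈ 5.66 V

The pot divides into 0.7896 kΩ above the wiper and 2.000 kΩ below.
R_L loads the lower segment: effective lower R = 1.523 kΩ.
Loaded-divider output: V_out = 8.60 × 0.6586 = 5.664 V.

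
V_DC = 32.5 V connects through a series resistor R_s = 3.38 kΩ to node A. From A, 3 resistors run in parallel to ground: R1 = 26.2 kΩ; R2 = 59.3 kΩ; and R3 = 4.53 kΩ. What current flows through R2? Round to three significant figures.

I ≈ 0.284 mA

Combine the parallel branches: R_p = (1/26.2 + 1/59.3 + 1/4.53)⁻¹ = 3.626 kΩ.
V_A by voltage divider: V_A = 32.5 × 3.626/(3.38 + 3.626) = 16.82 V.
I(R2) = V_A / R2 = 16.82/59.3 = 0.2837 mA.
(Equivalently: I_total = 4.639 mA, then current-divider fraction G_k/ΣG = 0.06115.)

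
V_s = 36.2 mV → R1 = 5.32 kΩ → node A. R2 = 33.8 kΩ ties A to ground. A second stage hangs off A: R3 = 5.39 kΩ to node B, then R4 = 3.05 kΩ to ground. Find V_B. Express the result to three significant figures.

V_B ≈ 7.32 mV

The second stage (R3 + R4 = 8.440 kΩ) loads node A in parallel with R2.
Effective lower resistance at A: R2 ‖ 8.440 = 6.754 kΩ.
So V_A = 36.2 × 0.5594 = 20.25 mV.
V_B = V_A × 0.3614 = 7.318 mV.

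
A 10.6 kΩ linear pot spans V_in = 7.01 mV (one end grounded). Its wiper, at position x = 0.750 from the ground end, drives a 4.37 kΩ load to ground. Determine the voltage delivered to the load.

Lower segment x·R_p = 7.950 kΩ; upper segment (1−x)·R_p = 2.650 kΩ.
(x·R_p) ‖ R_L = 2.820 kΩ.
Loaded-divider output: V_out = 7.01 × 0.5155 = 3.614 mV.

V_out ≈ 3.61 mV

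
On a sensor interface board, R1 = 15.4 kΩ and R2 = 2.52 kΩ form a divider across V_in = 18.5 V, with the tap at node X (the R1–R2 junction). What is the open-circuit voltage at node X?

With X open, the divider is unloaded: V_th = 18.5 × 2.52/17.92 = 2.602 V.

V_th ≈ 2.60 V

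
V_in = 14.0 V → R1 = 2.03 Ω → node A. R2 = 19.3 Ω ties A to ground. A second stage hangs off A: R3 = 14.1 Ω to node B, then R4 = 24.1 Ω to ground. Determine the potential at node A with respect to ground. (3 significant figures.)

Node A sees R2 in parallel with the series input of stage 2, R3 + R4 = 38.20 Ω.
Effective lower resistance at A: R2 ‖ 38.20 = 12.82 Ω.
First divider: V_A = V_in · 12.82/(2.03 + 12.82) = 12.09 V.

V_A ≈ 12.1 V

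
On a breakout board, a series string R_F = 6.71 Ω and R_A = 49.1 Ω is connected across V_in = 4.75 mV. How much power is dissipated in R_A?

P ≈ 0.356 µW

ΣR = 55.81 Ω → I = 4.75/55.81 = 0.08511 mA.
P(R_A) = I²·R_A = (0.08511)² × 49.1 = 0.3557 µW.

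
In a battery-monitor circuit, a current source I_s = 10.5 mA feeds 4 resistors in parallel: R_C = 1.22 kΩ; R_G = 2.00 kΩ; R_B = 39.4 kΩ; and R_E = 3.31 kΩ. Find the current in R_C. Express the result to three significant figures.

Total conductance ΣG = 1/1.22 + 1/2.00 + 1/39.4 + 1/3.31 = 1.647 (units of 1/kΩ).
By the current-divider rule, I = I_s · G_k/ΣG = 10.5 × 0.4976 = 5.225 mA.

I ≈ 5.23 mA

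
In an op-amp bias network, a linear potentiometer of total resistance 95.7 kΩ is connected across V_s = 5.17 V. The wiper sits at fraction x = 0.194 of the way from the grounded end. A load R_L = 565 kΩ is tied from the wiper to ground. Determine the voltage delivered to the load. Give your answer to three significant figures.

Split the track: R_lower = x·R_p = 18.57 kΩ, R_upper = (1−x)·R_p = 77.13 kΩ.
(x·R_p) ‖ R_L = 17.98 kΩ.
V_out = 5.17 × 17.98/(77.13 + 17.98) = 0.9771 V.

V_out ≈ 0.977 V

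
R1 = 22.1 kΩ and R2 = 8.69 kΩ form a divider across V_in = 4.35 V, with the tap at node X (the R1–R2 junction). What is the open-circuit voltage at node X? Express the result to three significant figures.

V_th ≈ 1.23 V

V_th is the unloaded tap voltage: V_in · R2/(R1+R2) = 4.35 × 0.2822 = 1.228 V.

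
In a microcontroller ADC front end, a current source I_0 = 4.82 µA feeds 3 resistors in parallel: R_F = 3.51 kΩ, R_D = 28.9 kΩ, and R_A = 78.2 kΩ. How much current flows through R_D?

I ≈ 0.502 µA

Total conductance ΣG = 1/3.51 + 1/28.9 + 1/78.2 = 0.3323 (units of 1/kΩ).
R_D takes the fraction G_k/ΣG = 0.03460/0.3323 = 0.1041, so I = 4.82 × 0.1041 = 0.5019 µA.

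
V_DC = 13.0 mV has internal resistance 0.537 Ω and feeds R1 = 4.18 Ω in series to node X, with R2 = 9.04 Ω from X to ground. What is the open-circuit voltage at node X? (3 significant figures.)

R1' = 0.537 + 4.18 = 4.717 Ω (source resistance + R1).
Open-circuit (no load on X): V_th = V_DC · R2/(R1' + R2) = 13.0 × 9.04/(4.717 + 9.04) = 8.543 mV.

V_th ≈ 8.54 mV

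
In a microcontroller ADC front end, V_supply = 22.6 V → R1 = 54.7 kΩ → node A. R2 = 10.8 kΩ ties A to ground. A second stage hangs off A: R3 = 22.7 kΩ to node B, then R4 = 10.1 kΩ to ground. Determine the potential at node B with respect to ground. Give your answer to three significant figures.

Looking into the second stage from A: R3 + R4 = 32.80 kΩ appears in parallel with R2.
Effective lower resistance at A: R2 ‖ 32.80 = 8.125 kΩ.
V_A = 22.6 × 8.125/(54.7 + 8.125) = 2.923 V.
Then the unloaded second divider: V_B = V_A × R4/(R3+R4) = 2.923 × 0.3079 = 0.9000 V.

V_B ≈ 0.900 V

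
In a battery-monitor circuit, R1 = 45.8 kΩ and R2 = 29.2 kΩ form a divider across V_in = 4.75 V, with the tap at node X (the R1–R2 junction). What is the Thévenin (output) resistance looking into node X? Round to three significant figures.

R_th ≈ 17.8 kΩ

Zeroing V_in shorts the top of R1 to ground, so R_th = R1 ‖ R2 = 17.83 kΩ.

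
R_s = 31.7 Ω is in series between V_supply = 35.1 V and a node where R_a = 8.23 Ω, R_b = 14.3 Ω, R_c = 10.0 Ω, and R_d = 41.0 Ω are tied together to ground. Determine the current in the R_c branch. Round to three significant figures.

Equivalent of the parallel group: R_p = 3.166 Ω.
V_A by voltage divider: V_A = 35.1 × 3.166/(31.7 + 3.166) = 3.188 V.
Branch current I = V_A/R_c = 3.188/10.0 = 0.3188 A.

I ≈ 0.319 A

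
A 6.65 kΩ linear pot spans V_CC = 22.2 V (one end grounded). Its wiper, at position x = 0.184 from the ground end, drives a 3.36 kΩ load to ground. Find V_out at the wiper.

V_out ≈ 3.15 V

The pot divides into 5.426 kΩ above the wiper and 1.224 kΩ below.
Lower segment in parallel with the load: 1.224 ‖ 3.36 = 0.8970 kΩ.
Then V_out = V_CC · 0.8970/(5.426 + 0.8970) = 3.149 V.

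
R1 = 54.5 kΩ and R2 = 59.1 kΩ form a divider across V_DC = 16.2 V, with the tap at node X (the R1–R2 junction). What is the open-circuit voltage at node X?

V_th ≈ 8.43 V

With X open, the divider is unloaded: V_th = 16.2 × 59.1/113.6 = 8.428 V.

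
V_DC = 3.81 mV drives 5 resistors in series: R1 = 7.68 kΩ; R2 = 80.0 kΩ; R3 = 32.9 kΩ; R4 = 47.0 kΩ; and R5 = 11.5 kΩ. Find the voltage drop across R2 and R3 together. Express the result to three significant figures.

V ≈ 2.40 mV

Series total: ΣR = 7.68 + 80.0 + 32.9 + 47.0 + 11.5 = 179.1 kΩ.
R_{R2..R3} = 80.0 + 32.9 = 112.9 kΩ.
Voltage divider: V = V_DC · (112.9 / 179.1) = 3.81 × 0.6304 = 2.402 mV.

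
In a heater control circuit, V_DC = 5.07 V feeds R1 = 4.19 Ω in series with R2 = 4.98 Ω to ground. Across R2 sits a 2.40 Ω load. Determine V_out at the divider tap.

V_out ≈ 1.41 V

R2 ‖ R_L = (4.98 × 2.40)/(4.98 + 2.40) = 1.620 Ω.
Then V_out = V_DC · R2'/(R1 + R2') = 5.07 × 1.620/5.810 = 1.413 V.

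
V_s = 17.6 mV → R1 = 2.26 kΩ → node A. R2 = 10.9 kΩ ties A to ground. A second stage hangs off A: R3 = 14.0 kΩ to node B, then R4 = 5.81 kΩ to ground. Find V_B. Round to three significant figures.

V_B ≈ 3.91 mV

The second stage (R3 + R4 = 19.81 kΩ) loads node A in parallel with R2.
Effective lower resistance at A: R2 ‖ 19.81 = 7.031 kΩ.
So V_A = 17.6 × 0.7568 = 13.32 mV.
V_B = V_A × 0.2933 = 3.906 mV.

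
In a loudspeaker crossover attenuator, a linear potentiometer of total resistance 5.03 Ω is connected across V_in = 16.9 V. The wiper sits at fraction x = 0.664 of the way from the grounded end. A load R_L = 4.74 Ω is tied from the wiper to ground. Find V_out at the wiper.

Lower segment x·R_p = 3.340 Ω; upper segment (1−x)·R_p = 1.690 Ω.
Lower segment in parallel with the load: 3.340 ‖ 4.74 = 1.959 Ω.
V_out = 16.9 × 1.959/(1.690 + 1.959) = 9.073 V.
(Unloaded: V_out = x·V_in = 11.2 V.)

V_out ≈ 9.07 V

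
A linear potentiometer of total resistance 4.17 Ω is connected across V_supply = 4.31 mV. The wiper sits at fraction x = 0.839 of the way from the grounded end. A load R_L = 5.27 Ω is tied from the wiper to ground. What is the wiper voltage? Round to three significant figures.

V_out ≈ 3.27 mV

The pot divides into 0.6714 Ω above the wiper and 3.499 Ω below.
R_L loads the lower segment: effective lower R = 2.103 Ω.
Loaded-divider output: V_out = 4.31 × 0.7580 = 3.267 mV.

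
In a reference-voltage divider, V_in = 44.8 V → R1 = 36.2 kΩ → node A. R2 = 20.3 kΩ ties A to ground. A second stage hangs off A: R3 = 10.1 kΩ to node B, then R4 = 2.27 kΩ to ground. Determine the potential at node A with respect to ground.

Node A sees R2 in parallel with the series input of stage 2, R3 + R4 = 12.37 kΩ.
R2 ‖ (R3+R4) = 7.686 kΩ.
First divider: V_A = V_in · 7.686/(36.2 + 7.686) = 7.846 V.

V_A ≈ 7.85 V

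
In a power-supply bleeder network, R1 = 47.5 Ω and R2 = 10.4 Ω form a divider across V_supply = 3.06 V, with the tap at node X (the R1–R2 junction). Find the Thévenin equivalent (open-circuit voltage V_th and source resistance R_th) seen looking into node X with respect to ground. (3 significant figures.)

V_th ≈ 0.550 V, R_th ≈ 8.53 Ω

Open-circuit (no load on X): V_th = V_supply · R2/(R1 + R2) = 3.06 × 10.4/(47.50 + 10.4) = 0.5496 V.
Looking into X with the source shorted: R_th = R1·R2/(R1+R2) = 47.50 × 10.4/57.90 = 8.532 Ω.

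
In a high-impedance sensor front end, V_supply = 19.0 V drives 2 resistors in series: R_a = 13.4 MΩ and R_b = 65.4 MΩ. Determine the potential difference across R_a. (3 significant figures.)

V ≈ 3.23 V

Series total: ΣR = 13.4 + 65.4 = 78.80 MΩ.
V = V_supply · R/ΣR = 19.0 × 0.1701 = 3.231 V.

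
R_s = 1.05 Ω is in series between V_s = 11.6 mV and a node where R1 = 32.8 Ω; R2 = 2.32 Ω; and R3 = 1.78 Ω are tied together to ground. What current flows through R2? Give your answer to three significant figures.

Combine the parallel branches: R_p = (1/32.8 + 1/2.32 + 1/1.78)⁻¹ = 0.9772 Ω.
V_A by voltage divider: V_A = 11.6 × 0.9772/(1.05 + 0.9772) = 5.592 mV.
I(R2) = V_A / R2 = 5.592/2.32 = 2.410 mA.

I ≈ 2.41 mA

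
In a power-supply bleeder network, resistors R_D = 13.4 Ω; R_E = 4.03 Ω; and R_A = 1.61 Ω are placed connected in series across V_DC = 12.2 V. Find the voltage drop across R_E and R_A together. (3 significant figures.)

V ≈ 3.61 V

Series total: ΣR = 13.4 + 4.03 + 1.61 = 19.04 Ω.
R_{R_E..R_A} = 4.03 + 1.61 = 5.640 Ω.
Voltage divider: V = V_DC · (5.640 / 19.04) = 12.2 × 0.2962 = 3.614 V.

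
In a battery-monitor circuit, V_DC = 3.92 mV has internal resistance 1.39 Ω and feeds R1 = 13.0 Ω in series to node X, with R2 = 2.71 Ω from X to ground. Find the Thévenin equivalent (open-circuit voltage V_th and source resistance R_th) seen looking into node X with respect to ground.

R1' = 1.39 + 13.0 = 14.39 Ω (source resistance + R1).
With X open, the divider is unloaded: V_th = 3.92 × 2.71/17.10 = 0.6212 mV.
With V_DC suppressed (replaced by a short), R_th = R1' ‖ R2 = (14.39 × 2.71)/(14.39 + 2.71) = 2.281 Ω.

V_th ≈ 0.621 mV, R_th ≈ 2.28 Ω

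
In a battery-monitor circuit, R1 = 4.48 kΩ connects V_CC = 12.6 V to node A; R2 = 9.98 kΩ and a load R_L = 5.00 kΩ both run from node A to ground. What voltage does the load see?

The load sits in parallel with R2, giving an effective lower resistance R2' = R2·R_L/(R2+R_L) = 3.331 kΩ.
Then V_out = V_CC · R2'/(R1 + R2') = 12.6 × 3.331/7.811 = 5.373 V.

V_out ≈ 5.37 V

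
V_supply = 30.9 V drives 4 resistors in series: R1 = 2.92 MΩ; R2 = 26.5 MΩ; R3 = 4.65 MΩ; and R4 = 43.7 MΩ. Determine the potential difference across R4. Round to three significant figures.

V ≈ 17.4 V

Series total: ΣR = 2.92 + 26.5 + 4.65 + 43.7 = 77.77 MΩ.
By the voltage-divider rule, V = 30.9 × 43.70/77.77 = 17.36 V.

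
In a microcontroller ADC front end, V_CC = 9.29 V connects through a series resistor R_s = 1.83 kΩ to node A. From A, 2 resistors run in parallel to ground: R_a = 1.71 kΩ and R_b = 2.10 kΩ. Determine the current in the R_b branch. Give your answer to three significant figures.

I ≈ 1.50 mA

Equivalent of the parallel group: R_p = 0.9425 kΩ.
Node voltage V_A = V_CC · R_p/(R_s + R_p) = 9.29 × 0.3400 = 3.158 V.
I(R_b) = V_A / R_b = 3.158/2.10 = 1.504 mA.
(Check via current divider: I_total = 3.351 mA; share G_k/ΣG = 0.4488 → same result.)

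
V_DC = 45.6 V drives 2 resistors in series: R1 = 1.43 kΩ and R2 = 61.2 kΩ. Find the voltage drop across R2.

V ≈ 44.6 V

Total series resistance ΣR = 1.43 + 61.2 = 62.63 kΩ.
By the voltage-divider rule, V = 45.6 × 61.20/62.63 = 44.56 V.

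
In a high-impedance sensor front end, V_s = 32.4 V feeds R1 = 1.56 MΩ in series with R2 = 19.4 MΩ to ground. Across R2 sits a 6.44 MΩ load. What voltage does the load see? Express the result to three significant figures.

V_out ≈ 24.5 V

R2 ‖ R_L = (19.4 × 6.44)/(19.4 + 6.44) = 4.835 MΩ.
Then V_out = V_s · R2'/(R1 + R2') = 32.4 × 4.835/6.395 = 24.50 V.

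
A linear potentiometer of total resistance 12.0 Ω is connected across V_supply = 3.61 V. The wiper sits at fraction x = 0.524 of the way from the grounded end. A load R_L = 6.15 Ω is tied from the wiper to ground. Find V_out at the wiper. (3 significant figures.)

V_out ≈ 1.27 V

Lower segment x·R_p = 6.288 Ω; upper segment (1−x)·R_p = 5.712 Ω.
Lower segment in parallel with the load: 6.288 ‖ 6.15 = 3.109 Ω.
V_out = 3.61 × 3.109/(5.712 + 3.109) = 1.272 V.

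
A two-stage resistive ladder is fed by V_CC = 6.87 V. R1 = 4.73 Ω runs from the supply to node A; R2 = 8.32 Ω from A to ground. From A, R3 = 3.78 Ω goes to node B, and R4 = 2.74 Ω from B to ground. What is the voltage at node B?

The second stage (R3 + R4 = 6.520 Ω) loads node A in parallel with R2.
R2 ‖ (R3+R4) = 3.655 Ω.
So V_A = 6.87 × 0.4359 = 2.995 V.
Stage 2 is unloaded, so V_B = V_A · R4/(R3+R4) = 2.995 × 2.74/6.520 = 1.259 V.

V_B ≈ 1.26 V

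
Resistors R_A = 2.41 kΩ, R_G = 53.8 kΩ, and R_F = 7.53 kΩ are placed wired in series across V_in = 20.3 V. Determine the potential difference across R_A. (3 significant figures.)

ΣR = 2.41 + 53.8 + 7.53 = 63.74 kΩ.
V = V_in · R/ΣR = 20.3 × 0.03781 = 0.7675 V.

V ≈ 0.768 V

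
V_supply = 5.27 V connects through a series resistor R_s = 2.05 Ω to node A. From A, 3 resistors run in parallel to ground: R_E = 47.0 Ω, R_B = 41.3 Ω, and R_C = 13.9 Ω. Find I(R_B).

Combine the parallel branches: R_p = (1/47.0 + 1/41.3 + 1/13.9)⁻¹ = 8.516 Ω.
V_A by voltage divider: V_A = 5.27 × 8.516/(2.05 + 8.516) = 4.247 V.
I(R_B) = V_A / R_B = 4.247/41.3 = 0.1028 A.

I ≈ 0.103 A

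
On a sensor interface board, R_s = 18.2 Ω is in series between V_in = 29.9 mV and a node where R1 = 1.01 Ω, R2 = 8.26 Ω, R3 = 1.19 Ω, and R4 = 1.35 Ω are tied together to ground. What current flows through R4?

Combine the parallel branches: R_p = (1/1.01 + 1/8.26 + 1/1.19 + 1/1.35)⁻¹ = 0.3714 Ω.
V_A by voltage divider: V_A = 29.9 × 0.3714/(18.2 + 0.3714) = 0.5980 mV.
I(R4) = V_A / R4 = 0.5980/1.35 = 0.4430 mA.
(Equivalently: I_total = 1.610 mA, then current-divider fraction G_k/ΣG = 0.2751.)

I ≈ 0.443 mA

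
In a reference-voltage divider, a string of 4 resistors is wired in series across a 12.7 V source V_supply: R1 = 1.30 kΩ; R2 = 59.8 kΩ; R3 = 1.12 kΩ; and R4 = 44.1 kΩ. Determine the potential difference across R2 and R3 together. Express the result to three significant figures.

V ≈ 7.28 V

Series total: ΣR = 1.30 + 59.8 + 1.12 + 44.1 = 106.3 kΩ.
R_{R2..R3} = 59.8 + 1.12 = 60.92 kΩ.
V = V_supply · R/ΣR = 12.7 × 0.5730 = 7.277 V.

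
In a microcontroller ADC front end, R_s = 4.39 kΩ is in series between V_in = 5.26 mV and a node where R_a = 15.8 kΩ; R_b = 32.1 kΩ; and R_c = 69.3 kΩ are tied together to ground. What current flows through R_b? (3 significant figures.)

I ≈ 0.111 µA

Parallel bank: R_p = 1/(1/15.8 + 1/32.1 + 1/69.3) = 9.185 kΩ.
V_A = 5.26 × 9.185/13.57 = 3.559 mV.
I(R_b) = V_A / R_b = 3.559/32.1 = 0.1109 µA.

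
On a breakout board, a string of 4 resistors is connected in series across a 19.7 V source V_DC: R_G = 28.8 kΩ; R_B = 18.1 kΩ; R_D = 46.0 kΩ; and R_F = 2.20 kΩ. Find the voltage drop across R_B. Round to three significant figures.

V ≈ 3.75 V

ΣR = 28.8 + 18.1 + 46.0 + 2.20 = 95.10 kΩ.
V = V_DC · R/ΣR = 19.7 × 0.1903 = 3.749 V.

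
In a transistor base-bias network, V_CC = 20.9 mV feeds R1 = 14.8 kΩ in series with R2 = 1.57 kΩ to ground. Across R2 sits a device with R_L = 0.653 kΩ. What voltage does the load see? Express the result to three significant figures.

The load sits in parallel with R2, giving an effective lower resistance R2' = R2·R_L/(R2+R_L) = 0.4612 kΩ.
Voltage divider with the loaded lower leg: V_out = 20.9 × 0.4612/(14.8 + 0.4612) = 20.9 × 0.03022 = 0.6316 mV.

V_out ≈ 0.632 mV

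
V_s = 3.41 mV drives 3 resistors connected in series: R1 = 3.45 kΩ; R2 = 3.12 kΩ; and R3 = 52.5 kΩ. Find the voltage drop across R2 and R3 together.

Series total: ΣR = 3.45 + 3.12 + 52.5 = 59.07 kΩ.
R_{R2..R3} = 3.12 + 52.5 = 55.62 kΩ.
By the voltage-divider rule, V = 3.41 × 55.62/59.07 = 3.211 mV.

V ≈ 3.21 mV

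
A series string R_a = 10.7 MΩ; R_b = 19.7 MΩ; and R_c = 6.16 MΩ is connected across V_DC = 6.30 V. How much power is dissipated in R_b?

P ≈ 0.585 µW

The common current is I = 6.30/36.56 = 0.1723 µA.
V(R_b) = I·R = 3.395 V; P = V·I = 3.395 × 0.1723 = 0.5850 µW.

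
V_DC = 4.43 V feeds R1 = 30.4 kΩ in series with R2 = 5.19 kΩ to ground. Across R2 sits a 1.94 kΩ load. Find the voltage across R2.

V_out ≈ 0.197 V

The load sits in parallel with R2, giving an effective lower resistance R2' = R2·R_L/(R2+R_L) = 1.412 kΩ.
Then V_out = V_DC · R2'/(R1 + R2') = 4.43 × 1.412/31.81 = 0.1966 V.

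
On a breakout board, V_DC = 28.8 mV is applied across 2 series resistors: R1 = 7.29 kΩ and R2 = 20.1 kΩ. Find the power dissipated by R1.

The common current is I = 28.8/27.39 = 1.051 µA.
P = I²R = 1.106 × 7.29 = 8.060 nW.

P ≈ 8.06 nW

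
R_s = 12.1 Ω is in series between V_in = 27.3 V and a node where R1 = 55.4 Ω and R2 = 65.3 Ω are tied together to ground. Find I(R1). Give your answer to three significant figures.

Parallel bank: R_p = 1/(1/55.4 + 1/65.3) = 29.97 Ω.
V_A by voltage divider: V_A = 27.3 × 29.97/(12.1 + 29.97) = 19.45 V.
Branch current I = V_A/R1 = 19.45/55.4 = 0.3511 A.
(Check via current divider: I_total = 0.6489 A; share G_k/ΣG = 0.5410 → same result.)

I ≈ 0.351 A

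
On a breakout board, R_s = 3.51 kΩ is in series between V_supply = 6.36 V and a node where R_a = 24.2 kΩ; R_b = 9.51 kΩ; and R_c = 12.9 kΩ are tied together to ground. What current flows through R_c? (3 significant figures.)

Equivalent of the parallel group: R_p = 4.464 kΩ.
V_A by voltage divider: V_A = 6.36 × 4.464/(3.51 + 4.464) = 3.561 V.
I(R_c) = V_A / R_c = 3.561/12.9 = 0.2760 mA.

I ≈ 0.276 mA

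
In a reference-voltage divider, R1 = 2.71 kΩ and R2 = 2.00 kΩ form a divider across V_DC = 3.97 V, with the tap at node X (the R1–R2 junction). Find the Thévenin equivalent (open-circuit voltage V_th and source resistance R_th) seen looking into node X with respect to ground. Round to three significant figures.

V_th ≈ 1.69 V, R_th ≈ 1.15 kΩ

Open-circuit (no load on X): V_th = V_DC · R2/(R1 + R2) = 3.97 × 2.00/(2.710 + 2.00) = 1.686 V.
Zeroing V_DC shorts the top of R1 to ground, so R_th = R1 ‖ R2 = 1.151 kΩ.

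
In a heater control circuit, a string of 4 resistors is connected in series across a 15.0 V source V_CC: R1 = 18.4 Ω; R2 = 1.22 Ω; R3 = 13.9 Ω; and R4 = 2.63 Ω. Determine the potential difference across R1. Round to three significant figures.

Total series resistance ΣR = 18.4 + 1.22 + 13.9 + 2.63 = 36.15 Ω.
Voltage divider: V = V_CC · (18.40 / 36.15) = 15.0 × 0.5090 = 7.635 V.

V ≈ 7.63 V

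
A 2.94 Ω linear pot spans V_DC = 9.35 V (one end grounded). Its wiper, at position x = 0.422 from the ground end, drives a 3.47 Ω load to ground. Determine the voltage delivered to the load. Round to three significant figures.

V_out ≈ 3.27 V

Split the track: R_lower = x·R_p = 1.241 Ω, R_upper = (1−x)·R_p = 1.699 Ω.
R_L loads the lower segment: effective lower R = 0.9139 Ω.
Then V_out = V_DC · 0.9139/(1.699 + 0.9139) = 3.270 V.
(Unloaded: V_out = x·V_DC = 3.95 V.)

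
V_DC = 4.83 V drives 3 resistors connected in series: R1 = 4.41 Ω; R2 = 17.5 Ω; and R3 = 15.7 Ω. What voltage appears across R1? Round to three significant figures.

V ≈ 0.566 V

Series total: ΣR = 4.41 + 17.5 + 15.7 = 37.61 Ω.
By the voltage-divider rule, V = 4.83 × 4.410/37.61 = 0.5663 V.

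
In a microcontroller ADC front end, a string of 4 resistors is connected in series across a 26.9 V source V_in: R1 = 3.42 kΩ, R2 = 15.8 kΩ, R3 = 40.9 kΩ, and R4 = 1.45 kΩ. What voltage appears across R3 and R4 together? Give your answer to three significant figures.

V ≈ 18.5 V

ΣR = 3.42 + 15.8 + 40.9 + 1.45 = 61.57 kΩ.
R_{R3..R4} = 40.9 + 1.45 = 42.35 kΩ.
Voltage divider: V = V_in · (42.35 / 61.57) = 26.9 × 0.6878 = 18.50 V.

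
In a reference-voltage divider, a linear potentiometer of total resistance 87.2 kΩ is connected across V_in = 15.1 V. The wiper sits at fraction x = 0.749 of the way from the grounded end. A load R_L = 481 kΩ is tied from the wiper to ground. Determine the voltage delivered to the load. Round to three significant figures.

The pot divides into 21.89 kΩ above the wiper and 65.31 kΩ below.
(x·R_p) ‖ R_L = 57.50 kΩ.
Loaded-divider output: V_out = 15.1 × 0.7243 = 10.94 V.

V_out ≈ 10.9 V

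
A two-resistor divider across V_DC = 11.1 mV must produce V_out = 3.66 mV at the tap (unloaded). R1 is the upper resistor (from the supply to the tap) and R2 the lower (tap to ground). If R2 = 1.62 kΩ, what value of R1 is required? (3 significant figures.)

R1 ≈ 3.29 kΩ

Required fraction k = V_out/V_DC = 0.3297.
So R1 = R2 · (V_DC/V_out − 1) = 1.62 × (11.1/3.66 − 1) = 1.62 × 2.033 = 3.293 kΩ.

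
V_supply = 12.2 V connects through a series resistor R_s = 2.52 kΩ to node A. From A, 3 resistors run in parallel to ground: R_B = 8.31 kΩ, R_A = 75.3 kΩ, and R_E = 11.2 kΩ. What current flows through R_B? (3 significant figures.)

Combine the parallel branches: R_p = (1/8.31 + 1/75.3 + 1/11.2)⁻¹ = 4.486 kΩ.
Node voltage V_A = V_supply · R_p/(R_s + R_p) = 12.2 × 0.6403 = 7.812 V.
I(R_B) = V_A / R_B = 7.812/8.31 = 0.9401 mA.

I ≈ 0.940 mA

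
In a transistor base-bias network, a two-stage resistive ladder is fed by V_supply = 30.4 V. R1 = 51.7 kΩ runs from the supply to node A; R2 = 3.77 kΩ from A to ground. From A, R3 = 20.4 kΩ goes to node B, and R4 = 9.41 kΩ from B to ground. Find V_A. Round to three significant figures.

V_A ≈ 1.85 V

The second stage (R3 + R4 = 29.81 kΩ) loads node A in parallel with R2.
R2 ‖ (R3+R4) = 3.347 kΩ.
So V_A = 30.4 × 0.06080 = 1.848 V.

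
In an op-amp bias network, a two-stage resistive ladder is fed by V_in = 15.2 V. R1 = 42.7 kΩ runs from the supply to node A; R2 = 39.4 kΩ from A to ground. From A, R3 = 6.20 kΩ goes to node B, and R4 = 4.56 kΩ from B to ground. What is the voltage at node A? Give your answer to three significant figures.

V_A ≈ 2.51 V

Node A sees R2 in parallel with the series input of stage 2, R3 + R4 = 10.76 kΩ.
R2 ‖ (R3+R4) = 8.452 kΩ.
So V_A = 15.2 × 0.1652 = 2.512 V.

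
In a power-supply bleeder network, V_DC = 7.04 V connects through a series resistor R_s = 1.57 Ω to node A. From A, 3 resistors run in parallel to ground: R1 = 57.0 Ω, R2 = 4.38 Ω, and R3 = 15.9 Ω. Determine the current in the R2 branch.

Parallel bank: R_p = 1/(1/57.0 + 1/4.38 + 1/15.9) = 3.239 Ω.
Node voltage V_A = V_DC · R_p/(R_s + R_p) = 7.04 × 0.6735 = 4.742 V.
Branch current I = V_A/R2 = 4.742/4.38 = 1.083 A.

I ≈ 1.08 A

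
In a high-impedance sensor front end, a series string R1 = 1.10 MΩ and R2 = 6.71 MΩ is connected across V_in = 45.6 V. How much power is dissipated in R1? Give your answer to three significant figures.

ΣR = 7.810 MΩ → I = 45.6/7.810 = 5.839 µA.
P = I²R = 34.09 × 1.10 = 37.50 µW.

P ≈ 37.5 µW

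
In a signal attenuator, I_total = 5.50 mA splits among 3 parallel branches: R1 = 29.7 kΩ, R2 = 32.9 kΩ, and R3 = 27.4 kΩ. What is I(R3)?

ΣG = 1/29.7 + 1/32.9 + 1/27.4 = 0.1006.
By the current-divider rule, I = I_total · G_k/ΣG = 5.50 × 0.3629 = 1.996 mA.

I ≈ 2.00 mA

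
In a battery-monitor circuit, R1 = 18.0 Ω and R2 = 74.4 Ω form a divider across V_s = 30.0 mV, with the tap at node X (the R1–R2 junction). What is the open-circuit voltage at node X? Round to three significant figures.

With X open, the divider is unloaded: V_th = 30.0 × 74.4/92.40 = 24.16 mV.

V_th ≈ 24.2 mV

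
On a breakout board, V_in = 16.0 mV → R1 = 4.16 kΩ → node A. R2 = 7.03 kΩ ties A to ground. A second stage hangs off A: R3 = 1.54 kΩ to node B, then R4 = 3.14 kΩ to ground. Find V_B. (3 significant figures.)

V_B ≈ 4.33 mV

The second stage (R3 + R4 = 4.680 kΩ) loads node A in parallel with R2.
R2 ‖ (R3+R4) = 2.810 kΩ.
First divider: V_A = V_in · 2.810/(4.16 + 2.810) = 6.450 mV.
Stage 2 is unloaded, so V_B = V_A · R4/(R3+R4) = 6.450 × 3.14/4.680 = 4.328 mV.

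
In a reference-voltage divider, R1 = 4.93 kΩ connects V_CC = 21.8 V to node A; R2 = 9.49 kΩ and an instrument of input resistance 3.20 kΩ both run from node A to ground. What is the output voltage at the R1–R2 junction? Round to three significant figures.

R2 ‖ R_L = (9.49 × 3.20)/(9.49 + 3.20) = 2.393 kΩ.
Voltage divider with the loaded lower leg: V_out = 21.8 × 2.393/(4.93 + 2.393) = 21.8 × 0.3268 = 7.124 V.

V_out ≈ 7.12 V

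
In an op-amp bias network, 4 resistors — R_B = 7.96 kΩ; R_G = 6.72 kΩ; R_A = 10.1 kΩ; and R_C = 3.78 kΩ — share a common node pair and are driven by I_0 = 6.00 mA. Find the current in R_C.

I ≈ 2.49 mA

Conductances: ΣG = 1/7.96 + 1/6.72 + 1/10.1 + 1/3.78 = 0.6380 (1/kΩ).
By the current-divider rule, I = I_0 · G_k/ΣG = 6.00 × 0.4147 = 2.488 mA.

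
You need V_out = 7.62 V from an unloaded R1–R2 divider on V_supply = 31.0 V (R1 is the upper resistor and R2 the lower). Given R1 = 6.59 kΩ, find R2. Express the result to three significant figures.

R2 ≈ 2.15 kΩ

The divider ratio is R2/(R1+R2) = 7.62/31.0 = 0.2458.
So R2 = R1 · V_out/(V_supply − V_out) = 6.59 × 7.62/(31.0 − 7.62) = 6.59 × 0.3259 = 2.148 kΩ.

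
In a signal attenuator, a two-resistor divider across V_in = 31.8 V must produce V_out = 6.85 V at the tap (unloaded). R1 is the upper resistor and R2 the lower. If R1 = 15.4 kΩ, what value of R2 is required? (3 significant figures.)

R2 ≈ 4.23 kΩ

Required fraction k = V_out/V_in = 0.2154.
So R2 = R1 · V_out/(V_in − V_out) = 15.4 × 6.85/(31.8 − 6.85) = 15.4 × 0.2745 = 4.228 kΩ.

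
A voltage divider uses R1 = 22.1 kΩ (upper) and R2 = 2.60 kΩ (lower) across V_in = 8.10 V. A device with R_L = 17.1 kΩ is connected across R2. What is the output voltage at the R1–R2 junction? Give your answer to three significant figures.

The load sits in parallel with R2, giving an effective lower resistance R2' = R2·R_L/(R2+R_L) = 2.257 kΩ.
Then V_out = V_in · R2'/(R1 + R2') = 8.10 × 2.257/24.36 = 0.7505 V.

V_out ≈ 0.751 V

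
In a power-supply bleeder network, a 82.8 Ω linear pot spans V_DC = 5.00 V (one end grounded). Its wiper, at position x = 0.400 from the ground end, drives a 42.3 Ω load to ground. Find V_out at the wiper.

Split the track: R_lower = x·R_p = 33.12 Ω, R_upper = (1−x)·R_p = 49.68 Ω.
R_L loads the lower segment: effective lower R = 18.58 Ω.
Loaded-divider output: V_out = 5.00 × 0.2721 = 1.361 V.

V_out ≈ 1.36 V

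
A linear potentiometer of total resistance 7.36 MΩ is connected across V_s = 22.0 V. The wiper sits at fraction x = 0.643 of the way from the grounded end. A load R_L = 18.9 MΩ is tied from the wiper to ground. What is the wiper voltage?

V_out ≈ 13.0 V

Split the track: R_lower = x·R_p = 4.732 MΩ, R_upper = (1−x)·R_p = 2.628 MΩ.
Lower segment in parallel with the load: 4.732 ‖ 18.9 = 3.785 MΩ.
Then V_out = V_s · 3.785/(2.628 + 3.785) = 12.99 V.
(Unloaded: V_out = x·V_s = 14.1 V.)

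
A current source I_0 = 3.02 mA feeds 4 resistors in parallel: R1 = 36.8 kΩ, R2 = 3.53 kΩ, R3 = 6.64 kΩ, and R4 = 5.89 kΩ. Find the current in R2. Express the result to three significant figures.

Conductances: ΣG = 1/36.8 + 1/3.53 + 1/6.64 + 1/5.89 = 0.6308 (1/kΩ).
R2 takes the fraction G_k/ΣG = 0.2833/0.6308 = 0.4491, so I = 3.02 × 0.4491 = 1.356 mA.

I ≈ 1.36 mA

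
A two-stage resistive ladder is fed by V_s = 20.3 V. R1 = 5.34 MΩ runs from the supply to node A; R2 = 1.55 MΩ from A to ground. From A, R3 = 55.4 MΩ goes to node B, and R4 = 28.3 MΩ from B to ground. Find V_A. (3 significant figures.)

V_A ≈ 4.50 V

Looking into the second stage from A: R3 + R4 = 83.70 MΩ appears in parallel with R2.
Effective lower resistance at A: R2 ‖ 83.70 = 1.522 MΩ.
First divider: V_A = V_s · 1.522/(5.34 + 1.522) = 4.502 V.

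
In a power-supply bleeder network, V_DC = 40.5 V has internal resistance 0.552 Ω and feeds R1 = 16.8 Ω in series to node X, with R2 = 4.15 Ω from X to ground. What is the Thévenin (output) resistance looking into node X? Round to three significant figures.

R_th ≈ 3.35 Ω

R1' = 0.552 + 16.8 = 17.35 Ω (source resistance + R1).
Looking into X with the source shorted: R_th = R1'·R2/(R1'+R2) = 17.35 × 4.15/21.50 = 3.349 Ω.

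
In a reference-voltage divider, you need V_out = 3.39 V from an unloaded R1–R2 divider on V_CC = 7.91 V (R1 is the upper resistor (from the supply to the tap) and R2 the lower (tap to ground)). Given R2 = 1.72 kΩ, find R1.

The divider ratio is R2/(R1+R2) = 3.39/7.91 = 0.4286.
R1 = R2·(1/k − 1) = 1.72 × 1.333 = 2.293 kΩ.

R1 ≈ 2.29 kΩ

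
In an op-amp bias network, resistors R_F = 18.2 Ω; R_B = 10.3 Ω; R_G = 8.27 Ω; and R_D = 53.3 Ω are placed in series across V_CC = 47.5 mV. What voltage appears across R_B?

ΣR = 18.2 + 10.3 + 8.27 + 53.3 = 90.07 Ω.
Voltage divider: V = V_CC · (10.30 / 90.07) = 47.5 × 0.1144 = 5.432 mV.

V ≈ 5.43 mV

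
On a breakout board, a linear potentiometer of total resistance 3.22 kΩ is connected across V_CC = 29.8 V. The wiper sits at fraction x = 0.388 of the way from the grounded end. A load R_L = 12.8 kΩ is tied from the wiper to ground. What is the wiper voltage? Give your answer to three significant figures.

Lower segment x·R_p = 1.249 kΩ; upper segment (1−x)·R_p = 1.971 kΩ.
Lower segment in parallel with the load: 1.249 ‖ 12.8 = 1.138 kΩ.
Then V_out = V_CC · 1.138/(1.971 + 1.138) = 10.91 V.

V_out ≈ 10.9 V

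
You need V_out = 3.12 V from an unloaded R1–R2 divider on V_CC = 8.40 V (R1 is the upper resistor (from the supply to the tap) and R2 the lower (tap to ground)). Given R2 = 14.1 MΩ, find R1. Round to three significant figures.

Required fraction k = V_out/V_CC = 0.3714.
R1 = R2·(1/k − 1) = 14.1 × 1.692 = 23.86 MΩ.

R1 ≈ 23.9 MΩ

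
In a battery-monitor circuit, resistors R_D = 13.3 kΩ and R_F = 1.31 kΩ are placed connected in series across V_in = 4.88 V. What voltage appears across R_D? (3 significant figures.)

V ≈ 4.44 V

ΣR = 13.3 + 1.31 = 14.61 kΩ.
By the voltage-divider rule, V = 4.88 × 13.30/14.61 = 4.442 V.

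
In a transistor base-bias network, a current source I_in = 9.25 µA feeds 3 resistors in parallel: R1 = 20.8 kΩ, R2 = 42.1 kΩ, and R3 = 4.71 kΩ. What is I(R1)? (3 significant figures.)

I ≈ 1.57 µA

Total conductance ΣG = 1/20.8 + 1/42.1 + 1/4.71 = 0.2841 (units of 1/kΩ).
Current divider: I(R1) = I_in · G_k/ΣG = 9.25 × (0.04808/0.2841) = 9.25 × 0.1692 = 1.565 µA.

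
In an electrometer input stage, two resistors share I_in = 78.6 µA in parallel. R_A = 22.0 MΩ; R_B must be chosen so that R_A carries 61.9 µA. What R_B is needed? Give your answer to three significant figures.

R_B ≈ 81.5 MΩ

Two-branch current divider: I_A = I_in · R_B/(R_A + R_B).
61.9/78.6 = R_B/(R_A + R_B) → R_B = R_A · (0.7875)/(1 − 0.7875) = 22.0 × 3.707 = 81.54 MΩ.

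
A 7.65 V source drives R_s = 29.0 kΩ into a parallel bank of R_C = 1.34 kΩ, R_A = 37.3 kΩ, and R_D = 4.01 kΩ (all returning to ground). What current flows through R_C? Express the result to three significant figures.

Combine the parallel branches: R_p = (1/1.34 + 1/37.3 + 1/4.01)⁻¹ = 0.9780 kΩ.
Node voltage V_A = V_DC · R_p/(R_s + R_p) = 7.65 × 0.03263 = 0.2496 V.
Branch current I = V_A/R_C = 0.2496/1.34 = 0.1863 mA.

I ≈ 0.186 mA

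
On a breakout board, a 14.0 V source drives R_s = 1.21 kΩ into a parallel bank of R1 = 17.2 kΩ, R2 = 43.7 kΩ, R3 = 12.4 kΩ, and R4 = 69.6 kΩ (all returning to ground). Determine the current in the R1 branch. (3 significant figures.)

Equivalent of the parallel group: R_p = 5.681 kΩ.
Node voltage V_A = V_in · R_p/(R_s + R_p) = 14.0 × 0.8244 = 11.54 V.
I(R1) = V_A / R1 = 11.54/17.2 = 0.6710 mA.
(Check via current divider: I_total = 2.032 mA; share G_k/ΣG = 0.3303 → same result.)

I ≈ 0.671 mA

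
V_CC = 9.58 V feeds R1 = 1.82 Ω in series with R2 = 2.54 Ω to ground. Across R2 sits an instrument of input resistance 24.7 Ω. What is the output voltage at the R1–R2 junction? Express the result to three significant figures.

V_out ≈ 5.35 V

First combine the lower leg with the load: R2 ‖ R_L = 2.303 Ω.
Then V_out = V_CC · R2'/(R1 + R2') = 9.58 × 2.303/4.123 = 5.351 V.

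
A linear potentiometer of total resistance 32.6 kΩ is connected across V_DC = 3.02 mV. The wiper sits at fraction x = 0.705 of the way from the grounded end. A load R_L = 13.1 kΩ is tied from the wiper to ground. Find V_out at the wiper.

V_out ≈ 1.40 mV

Lower segment x·R_p = 22.98 kΩ; upper segment (1−x)·R_p = 9.617 kΩ.
R_L loads the lower segment: effective lower R = 8.344 kΩ.
Then V_out = V_DC · 8.344/(9.617 + 8.344) = 1.403 mV.
(Unloaded: V_out = x·V_DC = 2.13 mV.)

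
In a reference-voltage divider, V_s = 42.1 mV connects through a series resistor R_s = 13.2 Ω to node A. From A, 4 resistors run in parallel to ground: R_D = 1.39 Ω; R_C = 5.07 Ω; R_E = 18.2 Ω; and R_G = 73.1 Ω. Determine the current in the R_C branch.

I ≈ 0.593 mA

Combine the parallel branches: R_p = (1/1.39 + 1/5.07 + 1/18.2 + 1/73.1)⁻¹ = 1.015 Ω.
V_A = 42.1 × 1.015/14.21 = 3.006 mV.
I(R_C) = V_A / R_C = 3.006/5.07 = 0.5929 mA.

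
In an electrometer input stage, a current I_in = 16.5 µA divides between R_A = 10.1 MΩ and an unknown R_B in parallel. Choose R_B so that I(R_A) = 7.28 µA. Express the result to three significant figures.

Two-branch current divider: I_A = I_in · R_B/(R_A + R_B).
With f = 0.4412, R_B = R_A · f/(1−f) = 10.1 × 0.7896 = 7.975 MΩ.

R_B ≈ 7.97 MΩ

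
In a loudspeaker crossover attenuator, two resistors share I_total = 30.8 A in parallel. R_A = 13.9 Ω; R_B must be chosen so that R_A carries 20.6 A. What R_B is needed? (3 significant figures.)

R_B ≈ 28.1 Ω

Two-branch current divider: I_A = I_total · R_B/(R_A + R_B).
With f = 0.6688, R_B = R_A · f/(1−f) = 13.9 × 2.020 = 28.07 Ω.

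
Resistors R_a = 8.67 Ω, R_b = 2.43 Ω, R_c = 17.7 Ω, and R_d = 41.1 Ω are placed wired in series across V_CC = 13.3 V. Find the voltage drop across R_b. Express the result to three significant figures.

Total series resistance ΣR = 8.67 + 2.43 + 17.7 + 41.1 = 69.90 Ω.
By the voltage-divider rule, V = 13.3 × 2.430/69.90 = 0.4624 V.

V ≈ 0.462 V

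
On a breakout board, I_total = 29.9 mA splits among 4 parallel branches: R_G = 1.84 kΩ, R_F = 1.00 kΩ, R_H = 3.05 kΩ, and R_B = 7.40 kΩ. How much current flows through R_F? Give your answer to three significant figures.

ΣG = 1/1.84 + 1/1.00 + 1/3.05 + 1/7.40 = 2.006.
Current divider: I(R_F) = I_total · G_k/ΣG = 29.9 × (1.000/2.006) = 29.9 × 0.4984 = 14.90 mA.

I ≈ 14.9 mA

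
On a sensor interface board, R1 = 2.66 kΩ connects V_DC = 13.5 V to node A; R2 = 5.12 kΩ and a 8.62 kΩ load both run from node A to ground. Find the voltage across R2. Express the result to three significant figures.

R2 ‖ R_L = (5.12 × 8.62)/(5.12 + 8.62) = 3.212 kΩ.
Now apply the divider: V_out = 13.5 × 0.5470 = 7.385 V.
(Unloaded it would be 8.88 V; the load pulls it down.)

V_out ≈ 7.38 V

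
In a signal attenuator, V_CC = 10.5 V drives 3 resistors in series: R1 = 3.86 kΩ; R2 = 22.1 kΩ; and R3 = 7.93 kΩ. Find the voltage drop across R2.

V ≈ 6.85 V

Total series resistance ΣR = 3.86 + 22.1 + 7.93 = 33.89 kΩ.
V = V_CC · R/ΣR = 10.5 × 0.6521 = 6.847 V.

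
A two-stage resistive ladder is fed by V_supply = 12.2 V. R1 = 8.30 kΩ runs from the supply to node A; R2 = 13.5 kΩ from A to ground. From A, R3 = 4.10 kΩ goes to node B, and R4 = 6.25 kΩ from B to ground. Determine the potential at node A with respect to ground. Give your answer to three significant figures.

V_A ≈ 5.05 V

Looking into the second stage from A: R3 + R4 = 10.35 kΩ appears in parallel with R2.
R2 ‖ (R3+R4) = 5.858 kΩ.
V_A = 12.2 × 5.858/(8.30 + 5.858) = 5.048 V.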